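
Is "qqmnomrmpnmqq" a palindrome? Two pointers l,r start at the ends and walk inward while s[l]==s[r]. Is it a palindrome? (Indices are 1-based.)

[1,13] 'q'=='q' → l++,r--
[2,12] 'q'=='q' → l++,r--
[3,11] 'm'=='m' → l++,r--
[4,10] 'n'=='n' → l++,r--
[5,9] 'o'!='p' → stop

not a palindrome (mismatch at 5,9)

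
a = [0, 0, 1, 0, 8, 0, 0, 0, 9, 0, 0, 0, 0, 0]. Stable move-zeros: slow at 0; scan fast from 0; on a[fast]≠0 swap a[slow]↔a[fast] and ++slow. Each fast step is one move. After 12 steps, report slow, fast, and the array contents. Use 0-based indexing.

slow=0 fast=0: a[fast]=0, fast++
slow=0 fast=1: a[fast]=0, fast++
slow=0 fast=2: a[fast]=1≠0 swap→a[0]=1, slow++,fast++
slow=1 fast=3: a[fast]=0, fast++
slow=1 fast=4: a[fast]=8≠0 swap→a[1]=8, slow++,fast++
slow=2 fast=5: a[fast]=0, fast++
slow=2 fast=6: a[fast]=0, fast++
slow=2 fast=7: a[fast]=0, fast++
slow=2 fast=8: a[fast]=9≠0 swap→a[2]=9, slow++,fast++
slow=3 fast=9: a[fast]=0, fast++
slow=3 fast=10: a[fast]=0, fast++
slow=3 fast=11: a[fast]=0, fast++

slow=3, fast=12, a=[1, 8, 9, 0, 0, 0, 0, 0, 0, 0, 0, 0, 0, 0]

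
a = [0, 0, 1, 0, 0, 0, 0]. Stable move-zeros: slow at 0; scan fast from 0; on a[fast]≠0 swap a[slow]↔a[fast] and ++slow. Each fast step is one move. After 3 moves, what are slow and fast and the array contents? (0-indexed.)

slow=1, fast=3, a=[1, 0, 0, 0, 0, 0, 0]

(s=0,f=0) a[fast]=0 → fast++
(s=0,f=1) a[fast]=0 → fast++
(s=0,f=2) a[fast]=1≠0 swap→a[0]=1 → slow++,fast++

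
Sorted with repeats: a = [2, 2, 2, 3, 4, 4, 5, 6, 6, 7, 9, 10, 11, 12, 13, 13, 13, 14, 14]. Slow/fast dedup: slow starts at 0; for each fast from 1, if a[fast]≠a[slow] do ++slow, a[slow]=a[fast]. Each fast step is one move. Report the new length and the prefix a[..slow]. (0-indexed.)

slow=0 fast=1: a[fast]=2=a[slow] dup, fast++
slow=0 fast=2: a[fast]=2=a[slow] dup, fast++
slow=0 fast=3: a[fast]=3≠a[slow]=2 write a[1]=3, slow++,fast++
slow=1 fast=4: a[fast]=4≠a[slow]=3 write a[2]=4, slow++,fast++
slow=2 fast=5: a[fast]=4=a[slow] dup, fast++
slow=2 fast=6: a[fast]=5≠a[slow]=4 write a[3]=5, slow++,fast++
slow=3 fast=7: a[fast]=6≠a[slow]=5 write a[4]=6, slow++,fast++
slow=4 fast=8: a[fast]=6=a[slow] dup, fast++
slow=4 fast=9: a[fast]=7≠a[slow]=6 write a[5]=7, slow++,fast++
slow=5 fast=10: a[fast]=9≠a[slow]=7 write a[6]=9, slow++,fast++
slow=6 fast=11: a[fast]=10≠a[slow]=9 write a[7]=10, slow++,fast++
slow=7 fast=12: a[fast]=11≠a[slow]=10 write a[8]=11, slow++,fast++
slow=8 fast=13: a[fast]=12≠a[slow]=11 write a[9]=12, slow++,fast++
slow=9 fast=14: a[fast]=13≠a[slow]=12 write a[10]=13, slow++,fast++
slow=10 fast=15: a[fast]=13=a[slow] dup, fast++
slow=10 fast=16: a[fast]=13=a[slow] dup, fast++
slow=10 fast=17: a[fast]=14≠a[slow]=13 write a[11]=14, slow++,fast++
slow=11 fast=18: a[fast]=14=a[slow] dup, fast++

length 12; prefix = [2, 3, 4, 5, 6, 7, 9, 10, 11, 12, 13, 14]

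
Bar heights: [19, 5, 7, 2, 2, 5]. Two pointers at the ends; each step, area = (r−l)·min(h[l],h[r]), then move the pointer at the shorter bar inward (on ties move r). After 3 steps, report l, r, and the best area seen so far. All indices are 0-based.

l=0, r=2, best area=25

[0,5] min(19,5)*5=25 best=25 * → r--
[0,4] min(19,2)*4=8 best=25 → r--
[0,3] min(19,2)*3=6 best=25 → r--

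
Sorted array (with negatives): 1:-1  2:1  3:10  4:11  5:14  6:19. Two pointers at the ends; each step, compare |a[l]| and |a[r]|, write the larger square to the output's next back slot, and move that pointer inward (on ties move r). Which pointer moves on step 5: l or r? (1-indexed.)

r

l=1 r=6: |-1|<=|19| out[6]=361, r--
l=1 r=5: |-1|<=|14| out[5]=196, r--
l=1 r=4: |-1|<=|11| out[4]=121, r--
l=1 r=3: |-1|<=|10| out[3]=100, r--
l=1 r=2: |-1|<=|1| out[2]=1, r--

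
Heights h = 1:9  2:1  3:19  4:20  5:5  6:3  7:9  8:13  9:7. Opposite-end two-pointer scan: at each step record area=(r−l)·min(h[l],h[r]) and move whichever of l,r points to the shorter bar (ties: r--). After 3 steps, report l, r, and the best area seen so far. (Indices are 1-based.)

l=3, r=8, best area=63

l=1 r=9: min(9,7)*8=56 best=56 *, r--
l=1 r=8: min(9,13)*7=63 best=63 *, l++
l=2 r=8: min(1,13)*6=6 best=63, l++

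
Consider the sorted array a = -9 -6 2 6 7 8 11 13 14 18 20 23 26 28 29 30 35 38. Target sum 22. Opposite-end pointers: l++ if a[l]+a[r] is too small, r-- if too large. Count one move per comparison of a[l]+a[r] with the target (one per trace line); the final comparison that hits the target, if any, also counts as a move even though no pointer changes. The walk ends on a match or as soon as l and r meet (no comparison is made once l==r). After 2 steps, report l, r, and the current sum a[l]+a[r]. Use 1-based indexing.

l=1 r=18: -9+38=29 >22, r--
l=1 r=17: -9+35=26 >22, r--

l=1, r=16, sum=21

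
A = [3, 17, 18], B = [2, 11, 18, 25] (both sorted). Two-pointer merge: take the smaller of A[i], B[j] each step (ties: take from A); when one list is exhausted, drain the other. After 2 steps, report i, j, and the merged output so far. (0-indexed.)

i=0 j=0: A[i]=3>B[j]=2 take 2, j++
i=0 j=1: A[i]=3<=B[j]=11 take 3, i++

i=1, j=1, merged so far=[2, 3]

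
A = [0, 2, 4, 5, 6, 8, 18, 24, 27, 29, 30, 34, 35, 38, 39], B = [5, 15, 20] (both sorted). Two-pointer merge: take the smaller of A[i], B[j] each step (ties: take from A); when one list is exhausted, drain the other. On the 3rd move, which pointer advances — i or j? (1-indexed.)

i

i=1 j=1: A[i]=0<=B[j]=5 take 0, i++
i=2 j=1: A[i]=2<=B[j]=5 take 2, i++
i=3 j=1: A[i]=4<=B[j]=5 take 4, i++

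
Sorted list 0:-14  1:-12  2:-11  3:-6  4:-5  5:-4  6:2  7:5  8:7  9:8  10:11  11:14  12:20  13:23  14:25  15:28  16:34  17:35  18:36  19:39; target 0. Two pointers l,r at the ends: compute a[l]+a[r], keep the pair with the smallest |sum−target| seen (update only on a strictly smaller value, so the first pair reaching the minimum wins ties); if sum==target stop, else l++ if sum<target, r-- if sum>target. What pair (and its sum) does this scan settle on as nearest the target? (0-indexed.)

l=0 r=19: -14+39=25 d=25 *, r--
l=0 r=18: -14+36=22 d=22 *, r--
l=0 r=17: -14+35=21 d=21 *, r--
l=0 r=16: -14+34=20 d=20 *, r--
l=0 r=15: -14+28=14 d=14 *, r--
l=0 r=14: -14+25=11 d=11 *, r--
l=0 r=13: -14+23=9 d=9 *, r--
l=0 r=12: -14+20=6 d=6 *, r--
l=0 r=11: -14+14=0 d=0 *, stop

pair (-14, 14) with sum 0 (|Δ|=0)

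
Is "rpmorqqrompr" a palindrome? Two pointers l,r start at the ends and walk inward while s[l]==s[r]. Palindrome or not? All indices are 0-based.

palindrome

[0,11] 'r'=='r' → l++,r--
[1,10] 'p'=='p' → l++,r--
[2,9] 'm'=='m' → l++,r--
[3,8] 'o'=='o' → l++,r--
[4,7] 'r'=='r' → l++,r--
[5,6] 'q'=='q' → l++,r--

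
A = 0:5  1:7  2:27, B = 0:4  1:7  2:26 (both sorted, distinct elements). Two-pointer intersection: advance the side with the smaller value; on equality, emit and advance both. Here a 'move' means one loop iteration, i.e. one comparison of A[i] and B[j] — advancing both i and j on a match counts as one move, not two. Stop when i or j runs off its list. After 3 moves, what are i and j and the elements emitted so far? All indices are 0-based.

i=2, j=2, emitted=[7]

[i=0,j=0] 5>4 → j++
[i=0,j=1] 5<7 → i++
[i=1,j=1] 7==7 emit → i++,j++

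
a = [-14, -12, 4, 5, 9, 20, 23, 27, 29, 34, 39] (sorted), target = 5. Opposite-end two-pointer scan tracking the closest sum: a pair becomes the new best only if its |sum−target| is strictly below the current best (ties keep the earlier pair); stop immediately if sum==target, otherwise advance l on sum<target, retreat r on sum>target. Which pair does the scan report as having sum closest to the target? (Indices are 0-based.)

[0,10] -14+39=25 d=20 * → r--
[0,9] -14+34=20 d=15 * → r--
[0,8] -14+29=15 d=10 * → r--
[0,7] -14+27=13 d=8 * → r--
[0,6] -14+23=9 d=4 * → r--
[0,5] -14+20=6 d=1 * → r--
[0,4] -14+9=-5 d=10 → l++
[1,4] -12+9=-3 d=8 → l++
[2,4] 4+9=13 d=8 → r--
[2,3] 4+5=9 d=4 → r--

pair (-14, 20) with sum 6 (|Δ|=1)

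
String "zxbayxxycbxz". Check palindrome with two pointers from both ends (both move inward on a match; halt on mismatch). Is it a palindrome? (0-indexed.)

l=0 r=11: 'z'=='z', l++,r--
l=1 r=10: 'x'=='x', l++,r--
l=2 r=9: 'b'=='b', l++,r--
l=3 r=8: 'a'!='c', stop

not a palindrome (mismatch at 3,8)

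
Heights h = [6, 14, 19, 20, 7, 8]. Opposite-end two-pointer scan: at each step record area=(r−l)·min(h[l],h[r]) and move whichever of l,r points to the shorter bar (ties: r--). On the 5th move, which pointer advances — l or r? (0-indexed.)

l

[0,5] min(6,8)*5=30 best=30 * → l++
[1,5] min(14,8)*4=32 best=32 * → r--
[1,4] min(14,7)*3=21 best=32 → r--
[1,3] min(14,20)*2=28 best=32 → l++
[2,3] min(19,20)*1=19 best=32 → l++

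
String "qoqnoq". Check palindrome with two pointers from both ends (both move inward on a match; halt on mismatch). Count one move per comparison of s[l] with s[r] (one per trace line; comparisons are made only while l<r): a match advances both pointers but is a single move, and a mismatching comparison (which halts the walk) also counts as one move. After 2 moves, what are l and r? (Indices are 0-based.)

l=2, r=3

l=0 r=5: 'q'=='q', l++,r--
l=1 r=4: 'o'=='o', l++,r--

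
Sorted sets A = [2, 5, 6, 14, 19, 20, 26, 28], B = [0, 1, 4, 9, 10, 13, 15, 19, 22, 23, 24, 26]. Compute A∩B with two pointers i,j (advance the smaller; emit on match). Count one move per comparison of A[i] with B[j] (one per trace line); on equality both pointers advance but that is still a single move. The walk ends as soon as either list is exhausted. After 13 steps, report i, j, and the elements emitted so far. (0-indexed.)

i=6, j=8, emitted=[19]

[i=0,j=0] 2>0 → j++
[i=0,j=1] 2>1 → j++
[i=0,j=2] 2<4 → i++
[i=1,j=2] 5>4 → j++
[i=1,j=3] 5<9 → i++
[i=2,j=3] 6<9 → i++
[i=3,j=3] 14>9 → j++
[i=3,j=4] 14>10 → j++
[i=3,j=5] 14>13 → j++
[i=3,j=6] 14<15 → i++
[i=4,j=6] 19>15 → j++
[i=4,j=7] 19==19 emit → i++,j++
[i=5,j=8] 20<22 → i++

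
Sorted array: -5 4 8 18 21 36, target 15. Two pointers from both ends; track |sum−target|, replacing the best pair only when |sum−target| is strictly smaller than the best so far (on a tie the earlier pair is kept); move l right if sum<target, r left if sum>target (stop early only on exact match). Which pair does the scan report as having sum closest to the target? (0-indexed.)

pair (-5, 21) with sum 16 (|Δ|=1)

l=0 r=5: -5+36=31 d=16 *, r--
l=0 r=4: -5+21=16 d=1 *, r--
l=0 r=3: -5+18=13 d=2, l++
l=1 r=3: 4+18=22 d=7, r--
l=1 r=2: 4+8=12 d=3, l++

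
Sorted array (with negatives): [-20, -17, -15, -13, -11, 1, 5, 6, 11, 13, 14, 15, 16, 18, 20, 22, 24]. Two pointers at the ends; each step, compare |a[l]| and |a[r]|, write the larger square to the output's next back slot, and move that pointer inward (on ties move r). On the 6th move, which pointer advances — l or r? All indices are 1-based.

l=1 r=17: |-20|<=|24| out[17]=576, r--
l=1 r=16: |-20|<=|22| out[16]=484, r--
l=1 r=15: |-20|<=|20| out[15]=400, r--
l=1 r=14: |-20|>|18| out[14]=400, l++
l=2 r=14: |-17|<=|18| out[13]=324, r--
l=2 r=13: |-17|>|16| out[12]=289, l++

l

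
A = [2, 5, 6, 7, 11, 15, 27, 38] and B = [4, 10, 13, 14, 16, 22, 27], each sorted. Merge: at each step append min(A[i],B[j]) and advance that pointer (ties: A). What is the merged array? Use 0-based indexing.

[2, 4, 5, 6, 7, 10, 11, 13, 14, 15, 16, 22, 27, 27, 38]

i=0 j=0: A[i]=2<=B[j]=4 take 2, i++
i=1 j=0: A[i]=5>B[j]=4 take 4, j++
i=1 j=1: A[i]=5<=B[j]=10 take 5, i++
i=2 j=1: A[i]=6<=B[j]=10 take 6, i++
i=3 j=1: A[i]=7<=B[j]=10 take 7, i++
i=4 j=1: A[i]=11>B[j]=10 take 10, j++
i=4 j=2: A[i]=11<=B[j]=13 take 11, i++
i=5 j=2: A[i]=15>B[j]=13 take 13, j++
i=5 j=3: A[i]=15>B[j]=14 take 14, j++
i=5 j=4: A[i]=15<=B[j]=16 take 15, i++
i=6 j=4: A[i]=27>B[j]=16 take 16, j++
i=6 j=5: A[i]=27>B[j]=22 take 22, j++
i=6 j=6: A[i]=27<=B[j]=27 take 27, i++
i=7 j=6: A[i]=38>B[j]=27 take 27, j++
i=7 j=7: B done, take A[i]=38, i++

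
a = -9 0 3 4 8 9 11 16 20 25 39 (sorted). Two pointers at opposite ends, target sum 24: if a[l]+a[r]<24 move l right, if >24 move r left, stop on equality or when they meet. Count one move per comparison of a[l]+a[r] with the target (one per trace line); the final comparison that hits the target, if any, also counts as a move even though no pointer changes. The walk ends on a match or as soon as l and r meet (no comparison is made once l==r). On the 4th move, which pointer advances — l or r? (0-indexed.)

l

[0,10] -9+39=30 >24 → r--
[0,9] -9+25=16 <24 → l++
[1,9] 0+25=25 >24 → r--
[1,8] 0+20=20 <24 → l++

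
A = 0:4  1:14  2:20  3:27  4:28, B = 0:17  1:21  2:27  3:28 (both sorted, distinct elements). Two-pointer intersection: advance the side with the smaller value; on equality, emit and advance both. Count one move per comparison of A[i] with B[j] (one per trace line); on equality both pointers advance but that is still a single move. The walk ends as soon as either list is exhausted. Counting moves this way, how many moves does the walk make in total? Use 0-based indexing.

i=0 j=0: 4<17, i++
i=1 j=0: 14<17, i++
i=2 j=0: 20>17, j++
i=2 j=1: 20<21, i++
i=3 j=1: 27>21, j++
i=3 j=2: 27==27 emit, i++,j++
i=4 j=3: 28==28 emit, i++,j++

7 moves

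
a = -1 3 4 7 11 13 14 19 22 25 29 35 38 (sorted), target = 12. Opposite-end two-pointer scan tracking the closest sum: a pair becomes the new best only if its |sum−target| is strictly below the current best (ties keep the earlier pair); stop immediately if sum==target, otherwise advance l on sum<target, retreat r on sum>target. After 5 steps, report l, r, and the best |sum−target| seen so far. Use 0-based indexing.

[0,12] -1+38=37 d=25 * → r--
[0,11] -1+35=34 d=22 * → r--
[0,10] -1+29=28 d=16 * → r--
[0,9] -1+25=24 d=12 * → r--
[0,8] -1+22=21 d=9 * → r--

l=0, r=7, best |Δ|=9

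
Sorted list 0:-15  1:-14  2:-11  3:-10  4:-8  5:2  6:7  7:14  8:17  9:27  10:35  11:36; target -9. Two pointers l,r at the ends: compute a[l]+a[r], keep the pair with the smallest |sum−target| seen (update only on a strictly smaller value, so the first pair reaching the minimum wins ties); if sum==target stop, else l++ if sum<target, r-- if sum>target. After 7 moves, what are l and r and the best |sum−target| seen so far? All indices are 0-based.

l=1, r=5, best |Δ|=1

[0,11] -15+36=21 d=30 * → r--
[0,10] -15+35=20 d=29 * → r--
[0,9] -15+27=12 d=21 * → r--
[0,8] -15+17=2 d=11 * → r--
[0,7] -15+14=-1 d=8 * → r--
[0,6] -15+7=-8 d=1 * → r--
[0,5] -15+2=-13 d=4 → l++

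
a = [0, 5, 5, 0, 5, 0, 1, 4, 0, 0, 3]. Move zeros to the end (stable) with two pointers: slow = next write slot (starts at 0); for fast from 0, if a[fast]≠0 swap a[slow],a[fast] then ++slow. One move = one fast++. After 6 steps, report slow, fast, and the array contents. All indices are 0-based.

(s=0,f=0) a[fast]=0 → fast++
(s=0,f=1) a[fast]=5≠0 swap→a[0]=5 → slow++,fast++
(s=1,f=2) a[fast]=5≠0 swap→a[1]=5 → slow++,fast++
(s=2,f=3) a[fast]=0 → fast++
(s=2,f=4) a[fast]=5≠0 swap→a[2]=5 → slow++,fast++
(s=3,f=5) a[fast]=0 → fast++

slow=3, fast=6, a=[5, 5, 5, 0, 0, 0, 1, 4, 0, 0, 3]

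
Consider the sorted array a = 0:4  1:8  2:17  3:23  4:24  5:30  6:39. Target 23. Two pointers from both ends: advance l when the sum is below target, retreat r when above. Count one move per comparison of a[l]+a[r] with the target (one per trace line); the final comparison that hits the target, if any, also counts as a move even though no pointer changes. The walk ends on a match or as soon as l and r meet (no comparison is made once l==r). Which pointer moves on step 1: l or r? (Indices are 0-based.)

l=0 r=6: 4+39=43 >23, r--

r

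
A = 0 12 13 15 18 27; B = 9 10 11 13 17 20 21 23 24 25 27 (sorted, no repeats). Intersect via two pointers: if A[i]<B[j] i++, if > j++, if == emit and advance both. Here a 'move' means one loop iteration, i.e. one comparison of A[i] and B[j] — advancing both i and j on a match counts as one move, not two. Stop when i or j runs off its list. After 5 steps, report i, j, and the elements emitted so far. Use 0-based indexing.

i=0 j=0: 0<9, i++
i=1 j=0: 12>9, j++
i=1 j=1: 12>10, j++
i=1 j=2: 12>11, j++
i=1 j=3: 12<13, i++

i=2, j=3, emitted=[]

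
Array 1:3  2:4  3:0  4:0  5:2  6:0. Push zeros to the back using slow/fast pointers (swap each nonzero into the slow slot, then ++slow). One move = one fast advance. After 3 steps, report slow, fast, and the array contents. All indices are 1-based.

slow=3, fast=4, a=[3, 4, 0, 0, 2, 0]

slow=1 fast=1: a[fast]=3≠0 swap→a[1]=3, slow++,fast++
slow=2 fast=2: a[fast]=4≠0 swap→a[2]=4, slow++,fast++
slow=3 fast=3: a[fast]=0, fast++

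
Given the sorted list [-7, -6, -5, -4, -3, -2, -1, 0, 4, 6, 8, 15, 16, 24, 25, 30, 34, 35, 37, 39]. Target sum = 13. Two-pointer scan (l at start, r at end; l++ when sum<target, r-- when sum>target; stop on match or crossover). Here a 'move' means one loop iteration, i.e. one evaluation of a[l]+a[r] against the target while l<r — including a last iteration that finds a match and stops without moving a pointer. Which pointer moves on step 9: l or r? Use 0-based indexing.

l=0 r=19: -7+39=32 >13, r--
l=0 r=18: -7+37=30 >13, r--
l=0 r=17: -7+35=28 >13, r--
l=0 r=16: -7+34=27 >13, r--
l=0 r=15: -7+30=23 >13, r--
l=0 r=14: -7+25=18 >13, r--
l=0 r=13: -7+24=17 >13, r--
l=0 r=12: -7+16=9 <13, l++
l=1 r=12: -6+16=10 <13, l++

l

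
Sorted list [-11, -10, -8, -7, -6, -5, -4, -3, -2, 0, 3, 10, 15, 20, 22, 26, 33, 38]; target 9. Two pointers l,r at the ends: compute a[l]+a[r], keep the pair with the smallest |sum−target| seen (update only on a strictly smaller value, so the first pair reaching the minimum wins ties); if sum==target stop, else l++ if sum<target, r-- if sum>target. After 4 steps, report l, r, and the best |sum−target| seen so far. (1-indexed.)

l=1, r=14, best |Δ|=2

[1,18] -11+38=27 d=18 * → r--
[1,17] -11+33=22 d=13 * → r--
[1,16] -11+26=15 d=6 * → r--
[1,15] -11+22=11 d=2 * → r--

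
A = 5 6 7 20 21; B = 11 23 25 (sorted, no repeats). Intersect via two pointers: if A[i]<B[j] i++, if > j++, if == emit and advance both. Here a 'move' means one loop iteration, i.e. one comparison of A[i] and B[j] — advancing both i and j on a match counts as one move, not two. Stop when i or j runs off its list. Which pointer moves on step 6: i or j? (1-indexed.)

i

[i=1,j=1] 5<11 → i++
[i=2,j=1] 6<11 → i++
[i=3,j=1] 7<11 → i++
[i=4,j=1] 20>11 → j++
[i=4,j=2] 20<23 → i++
[i=5,j=2] 21<23 → i++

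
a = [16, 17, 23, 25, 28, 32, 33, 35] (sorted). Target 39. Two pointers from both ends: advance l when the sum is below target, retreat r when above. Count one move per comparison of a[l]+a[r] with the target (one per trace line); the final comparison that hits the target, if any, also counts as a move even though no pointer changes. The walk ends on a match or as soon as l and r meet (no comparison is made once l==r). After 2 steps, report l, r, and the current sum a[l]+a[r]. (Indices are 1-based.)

l=1 r=8: 16+35=51 >39, r--
l=1 r=7: 16+33=49 >39, r--

l=1, r=6, sum=48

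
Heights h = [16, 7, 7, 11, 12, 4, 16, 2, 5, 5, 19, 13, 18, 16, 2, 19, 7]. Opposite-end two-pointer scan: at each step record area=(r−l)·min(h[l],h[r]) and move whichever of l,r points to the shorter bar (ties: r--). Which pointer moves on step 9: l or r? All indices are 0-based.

[0,16] min(16,7)*16=112 best=112 * → r--
[0,15] min(16,19)*15=240 best=240 * → l++
[1,15] min(7,19)*14=98 best=240 → l++
[2,15] min(7,19)*13=91 best=240 → l++
[3,15] min(11,19)*12=132 best=240 → l++
[4,15] min(12,19)*11=132 best=240 → l++
[5,15] min(4,19)*10=40 best=240 → l++
[6,15] min(16,19)*9=144 best=240 → l++
[7,15] min(2,19)*8=16 best=240 → l++

l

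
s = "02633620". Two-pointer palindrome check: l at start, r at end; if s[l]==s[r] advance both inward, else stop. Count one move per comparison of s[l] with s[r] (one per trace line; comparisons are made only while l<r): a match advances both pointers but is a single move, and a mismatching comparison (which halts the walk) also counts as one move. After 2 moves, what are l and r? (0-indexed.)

l=2, r=5

[0,7] '0'=='0' → l++,r--
[1,6] '2'=='2' → l++,r--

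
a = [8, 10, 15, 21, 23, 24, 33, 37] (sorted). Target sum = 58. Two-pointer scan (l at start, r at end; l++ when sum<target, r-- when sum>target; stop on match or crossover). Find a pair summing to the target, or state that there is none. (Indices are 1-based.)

(21, 37)

[1,8] 8+37=45 <58 → l++
[2,8] 10+37=47 <58 → l++
[3,8] 15+37=52 <58 → l++
[4,8] 21+37=58 → found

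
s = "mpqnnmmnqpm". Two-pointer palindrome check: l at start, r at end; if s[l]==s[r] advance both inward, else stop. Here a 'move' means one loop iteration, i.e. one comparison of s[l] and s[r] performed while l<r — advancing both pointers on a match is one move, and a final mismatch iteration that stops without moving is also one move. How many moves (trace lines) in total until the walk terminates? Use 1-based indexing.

[1,11] 'm'=='m' → l++,r--
[2,10] 'p'=='p' → l++,r--
[3,9] 'q'=='q' → l++,r--
[4,8] 'n'=='n' → l++,r--
[5,7] 'n'!='m' → stop

5 moves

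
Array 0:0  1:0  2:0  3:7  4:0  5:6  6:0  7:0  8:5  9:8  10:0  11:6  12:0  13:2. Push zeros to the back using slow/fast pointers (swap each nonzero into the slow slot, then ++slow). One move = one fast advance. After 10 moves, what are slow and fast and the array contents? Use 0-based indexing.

slow=4, fast=10, a=[7, 6, 5, 8, 0, 0, 0, 0, 0, 0, 0, 6, 0, 2]

(s=0,f=0) a[fast]=0 → fast++
(s=0,f=1) a[fast]=0 → fast++
(s=0,f=2) a[fast]=0 → fast++
(s=0,f=3) a[fast]=7≠0 swap→a[0]=7 → slow++,fast++
(s=1,f=4) a[fast]=0 → fast++
(s=1,f=5) a[fast]=6≠0 swap→a[1]=6 → slow++,fast++
(s=2,f=6) a[fast]=0 → fast++
(s=2,f=7) a[fast]=0 → fast++
(s=2,f=8) a[fast]=5≠0 swap→a[2]=5 → slow++,fast++
(s=3,f=9) a[fast]=8≠0 swap→a[3]=8 → slow++,fast++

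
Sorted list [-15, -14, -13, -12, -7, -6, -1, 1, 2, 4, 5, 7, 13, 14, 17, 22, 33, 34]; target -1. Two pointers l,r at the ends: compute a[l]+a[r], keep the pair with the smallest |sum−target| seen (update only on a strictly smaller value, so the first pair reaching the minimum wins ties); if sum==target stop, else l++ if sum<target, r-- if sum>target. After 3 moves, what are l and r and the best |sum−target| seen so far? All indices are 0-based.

l=0, r=14, best |Δ|=8

[0,17] -15+34=19 d=20 * → r--
[0,16] -15+33=18 d=19 * → r--
[0,15] -15+22=7 d=8 * → r--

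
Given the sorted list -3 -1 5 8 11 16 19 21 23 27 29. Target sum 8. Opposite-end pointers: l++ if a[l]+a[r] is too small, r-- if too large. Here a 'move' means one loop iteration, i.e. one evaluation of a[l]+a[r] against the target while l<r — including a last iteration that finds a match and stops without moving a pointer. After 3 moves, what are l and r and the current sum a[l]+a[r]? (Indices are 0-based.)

l=0, r=7, sum=18

l=0 r=10: -3+29=26 >8, r--
l=0 r=9: -3+27=24 >8, r--
l=0 r=8: -3+23=20 >8, r--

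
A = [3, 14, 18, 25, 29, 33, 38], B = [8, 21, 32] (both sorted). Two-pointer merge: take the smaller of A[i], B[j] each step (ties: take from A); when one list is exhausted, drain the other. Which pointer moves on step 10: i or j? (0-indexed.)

i=0 j=0: A[i]=3<=B[j]=8 take 3, i++
i=1 j=0: A[i]=14>B[j]=8 take 8, j++
i=1 j=1: A[i]=14<=B[j]=21 take 14, i++
i=2 j=1: A[i]=18<=B[j]=21 take 18, i++
i=3 j=1: A[i]=25>B[j]=21 take 21, j++
i=3 j=2: A[i]=25<=B[j]=32 take 25, i++
i=4 j=2: A[i]=29<=B[j]=32 take 29, i++
i=5 j=2: A[i]=33>B[j]=32 take 32, j++
i=5 j=3: B done, take A[i]=33, i++
i=6 j=3: B done, take A[i]=38, i++

i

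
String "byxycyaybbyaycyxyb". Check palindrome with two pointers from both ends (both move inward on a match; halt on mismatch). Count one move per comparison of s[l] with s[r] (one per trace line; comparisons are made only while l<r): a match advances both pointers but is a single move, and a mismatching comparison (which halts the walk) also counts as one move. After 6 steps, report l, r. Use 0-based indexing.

l=6, r=11

[0,17] 'b'=='b' → l++,r--
[1,16] 'y'=='y' → l++,r--
[2,15] 'x'=='x' → l++,r--
[3,14] 'y'=='y' → l++,r--
[4,13] 'c'=='c' → l++,r--
[5,12] 'y'=='y' → l++,r--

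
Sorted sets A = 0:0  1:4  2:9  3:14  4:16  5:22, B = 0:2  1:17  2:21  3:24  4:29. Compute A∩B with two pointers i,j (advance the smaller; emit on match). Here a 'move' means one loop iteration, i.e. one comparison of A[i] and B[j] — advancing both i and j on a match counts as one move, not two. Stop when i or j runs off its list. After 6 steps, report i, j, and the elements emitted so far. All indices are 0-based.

i=0 j=0: 0<2, i++
i=1 j=0: 4>2, j++
i=1 j=1: 4<17, i++
i=2 j=1: 9<17, i++
i=3 j=1: 14<17, i++
i=4 j=1: 16<17, i++

i=5, j=1, emitted=[]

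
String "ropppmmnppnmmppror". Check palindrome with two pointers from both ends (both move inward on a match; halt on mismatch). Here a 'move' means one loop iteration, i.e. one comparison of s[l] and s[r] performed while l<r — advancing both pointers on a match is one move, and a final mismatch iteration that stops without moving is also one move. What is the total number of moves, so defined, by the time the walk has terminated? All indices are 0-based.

3 moves

[0,17] 'r'=='r' → l++,r--
[1,16] 'o'=='o' → l++,r--
[2,15] 'p'!='r' → stop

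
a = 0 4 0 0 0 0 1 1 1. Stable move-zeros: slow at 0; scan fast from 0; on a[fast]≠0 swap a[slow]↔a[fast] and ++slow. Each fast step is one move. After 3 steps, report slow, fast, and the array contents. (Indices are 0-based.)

slow=0 fast=0: a[fast]=0, fast++
slow=0 fast=1: a[fast]=4≠0 swap→a[0]=4, slow++,fast++
slow=1 fast=2: a[fast]=0, fast++

slow=1, fast=3, a=[4, 0, 0, 0, 0, 0, 1, 1, 1]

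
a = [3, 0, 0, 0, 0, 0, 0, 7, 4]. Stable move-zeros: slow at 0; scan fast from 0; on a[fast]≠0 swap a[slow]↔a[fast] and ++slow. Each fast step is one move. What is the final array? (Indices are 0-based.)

(s=0,f=0) a[fast]=3≠0 swap→a[0]=3 → slow++,fast++
(s=1,f=1) a[fast]=0 → fast++
(s=1,f=2) a[fast]=0 → fast++
(s=1,f=3) a[fast]=0 → fast++
(s=1,f=4) a[fast]=0 → fast++
(s=1,f=5) a[fast]=0 → fast++
(s=1,f=6) a[fast]=0 → fast++
(s=1,f=7) a[fast]=7≠0 swap→a[1]=7 → slow++,fast++
(s=2,f=8) a[fast]=4≠0 swap→a[2]=4 → slow++,fast++

[3, 7, 4, 0, 0, 0, 0, 0, 0]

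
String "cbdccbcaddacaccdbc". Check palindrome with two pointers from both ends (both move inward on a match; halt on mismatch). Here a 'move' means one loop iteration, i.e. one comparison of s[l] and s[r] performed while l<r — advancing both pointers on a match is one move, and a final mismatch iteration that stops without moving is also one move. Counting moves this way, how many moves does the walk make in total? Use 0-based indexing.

6 moves

l=0 r=17: 'c'=='c', l++,r--
l=1 r=16: 'b'=='b', l++,r--
l=2 r=15: 'd'=='d', l++,r--
l=3 r=14: 'c'=='c', l++,r--
l=4 r=13: 'c'=='c', l++,r--
l=5 r=12: 'b'!='a', stop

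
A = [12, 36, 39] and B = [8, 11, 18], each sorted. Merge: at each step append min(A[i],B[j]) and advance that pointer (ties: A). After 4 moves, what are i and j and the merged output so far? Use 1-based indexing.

i=2, j=4, merged so far=[8, 11, 12, 18]

i=1 j=1: A[i]=12>B[j]=8 take 8, j++
i=1 j=2: A[i]=12>B[j]=11 take 11, j++
i=1 j=3: A[i]=12<=B[j]=18 take 12, i++
i=2 j=3: A[i]=36>B[j]=18 take 18, j++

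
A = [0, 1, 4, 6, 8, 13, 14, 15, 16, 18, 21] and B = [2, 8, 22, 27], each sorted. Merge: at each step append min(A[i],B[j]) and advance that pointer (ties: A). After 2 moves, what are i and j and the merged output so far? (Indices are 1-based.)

i=1 j=1: A[i]=0<=B[j]=2 take 0, i++
i=2 j=1: A[i]=1<=B[j]=2 take 1, i++

i=3, j=1, merged so far=[0, 1]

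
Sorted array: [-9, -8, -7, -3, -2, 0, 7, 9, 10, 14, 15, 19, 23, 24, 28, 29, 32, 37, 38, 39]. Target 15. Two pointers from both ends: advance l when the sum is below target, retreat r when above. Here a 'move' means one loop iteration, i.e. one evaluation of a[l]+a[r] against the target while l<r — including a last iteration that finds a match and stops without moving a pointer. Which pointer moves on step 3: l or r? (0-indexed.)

r

l=0 r=19: -9+39=30 >15, r--
l=0 r=18: -9+38=29 >15, r--
l=0 r=17: -9+37=28 >15, r--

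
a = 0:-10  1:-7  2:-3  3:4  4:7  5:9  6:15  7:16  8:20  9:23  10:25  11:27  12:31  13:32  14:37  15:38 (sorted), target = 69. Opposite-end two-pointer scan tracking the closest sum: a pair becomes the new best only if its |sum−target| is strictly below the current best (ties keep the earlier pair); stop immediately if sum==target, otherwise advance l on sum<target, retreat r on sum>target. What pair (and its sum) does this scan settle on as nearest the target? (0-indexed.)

l=0 r=15: -10+38=28 d=41 *, l++
l=1 r=15: -7+38=31 d=38 *, l++
l=2 r=15: -3+38=35 d=34 *, l++
l=3 r=15: 4+38=42 d=27 *, l++
l=4 r=15: 7+38=45 d=24 *, l++
l=5 r=15: 9+38=47 d=22 *, l++
l=6 r=15: 15+38=53 d=16 *, l++
l=7 r=15: 16+38=54 d=15 *, l++
l=8 r=15: 20+38=58 d=11 *, l++
l=9 r=15: 23+38=61 d=8 *, l++
l=10 r=15: 25+38=63 d=6 *, l++
l=11 r=15: 27+38=65 d=4 *, l++
l=12 r=15: 31+38=69 d=0 *, stop

pair (31, 38) with sum 69 (|Δ|=0)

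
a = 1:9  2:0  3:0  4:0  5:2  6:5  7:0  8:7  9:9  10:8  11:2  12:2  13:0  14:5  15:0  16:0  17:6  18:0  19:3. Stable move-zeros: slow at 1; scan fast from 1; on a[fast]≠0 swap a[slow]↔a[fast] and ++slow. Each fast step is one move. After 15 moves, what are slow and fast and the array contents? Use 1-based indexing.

slow=10, fast=16, a=[9, 2, 5, 7, 9, 8, 2, 2, 5, 0, 0, 0, 0, 0, 0, 0, 6, 0, 3]

(s=1,f=1) a[fast]=9≠0 swap→a[1]=9 → slow++,fast++
(s=2,f=2) a[fast]=0 → fast++
(s=2,f=3) a[fast]=0 → fast++
(s=2,f=4) a[fast]=0 → fast++
(s=2,f=5) a[fast]=2≠0 swap→a[2]=2 → slow++,fast++
(s=3,f=6) a[fast]=5≠0 swap→a[3]=5 → slow++,fast++
(s=4,f=7) a[fast]=0 → fast++
(s=4,f=8) a[fast]=7≠0 swap→a[4]=7 → slow++,fast++
(s=5,f=9) a[fast]=9≠0 swap→a[5]=9 → slow++,fast++
(s=6,f=10) a[fast]=8≠0 swap→a[6]=8 → slow++,fast++
(s=7,f=11) a[fast]=2≠0 swap→a[7]=2 → slow++,fast++
(s=8,f=12) a[fast]=2≠0 swap→a[8]=2 → slow++,fast++
(s=9,f=13) a[fast]=0 → fast++
(s=9,f=14) a[fast]=5≠0 swap→a[9]=5 → slow++,fast++
(s=10,f=15) a[fast]=0 → fast++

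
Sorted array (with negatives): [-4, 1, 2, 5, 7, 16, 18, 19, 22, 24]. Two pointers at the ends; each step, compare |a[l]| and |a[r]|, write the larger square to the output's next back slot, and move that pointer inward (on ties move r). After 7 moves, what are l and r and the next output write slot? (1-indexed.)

l=1 r=10: |-4|<=|24| out[10]=576, r--
l=1 r=9: |-4|<=|22| out[9]=484, r--
l=1 r=8: |-4|<=|19| out[8]=361, r--
l=1 r=7: |-4|<=|18| out[7]=324, r--
l=1 r=6: |-4|<=|16| out[6]=256, r--
l=1 r=5: |-4|<=|7| out[5]=49, r--
l=1 r=4: |-4|<=|5| out[4]=25, r--

l=1, r=3, next write slot=3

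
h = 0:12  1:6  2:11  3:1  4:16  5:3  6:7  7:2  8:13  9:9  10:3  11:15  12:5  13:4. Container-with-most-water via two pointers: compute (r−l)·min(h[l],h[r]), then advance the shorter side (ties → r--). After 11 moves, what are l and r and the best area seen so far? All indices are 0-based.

l=4, r=6, best area=132

[0,13] min(12,4)*13=52 best=52 * → r--
[0,12] min(12,5)*12=60 best=60 * → r--
[0,11] min(12,15)*11=132 best=132 * → l++
[1,11] min(6,15)*10=60 best=132 → l++
[2,11] min(11,15)*9=99 best=132 → l++
[3,11] min(1,15)*8=8 best=132 → l++
[4,11] min(16,15)*7=105 best=132 → r--
[4,10] min(16,3)*6=18 best=132 → r--
[4,9] min(16,9)*5=45 best=132 → r--
[4,8] min(16,13)*4=52 best=132 → r--
[4,7] min(16,2)*3=6 best=132 → r--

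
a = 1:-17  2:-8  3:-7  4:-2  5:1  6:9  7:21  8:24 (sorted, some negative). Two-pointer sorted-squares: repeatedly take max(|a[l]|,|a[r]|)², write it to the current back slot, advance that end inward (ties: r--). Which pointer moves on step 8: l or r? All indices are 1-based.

r

l=1 r=8: |-17|<=|24| out[8]=576, r--
l=1 r=7: |-17|<=|21| out[7]=441, r--
l=1 r=6: |-17|>|9| out[6]=289, l++
l=2 r=6: |-8|<=|9| out[5]=81, r--
l=2 r=5: |-8|>|1| out[4]=64, l++
l=3 r=5: |-7|>|1| out[3]=49, l++
l=4 r=5: |-2|>|1| out[2]=4, l++
l=5 r=5: |1|<=|1| out[1]=1, r--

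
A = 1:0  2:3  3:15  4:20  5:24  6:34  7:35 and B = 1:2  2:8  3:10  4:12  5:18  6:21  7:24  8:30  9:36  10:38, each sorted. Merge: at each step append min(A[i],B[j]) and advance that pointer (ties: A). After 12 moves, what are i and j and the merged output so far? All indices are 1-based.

[i=1,j=1] A[i]=0<=B[j]=2 take 0 → i++
[i=2,j=1] A[i]=3>B[j]=2 take 2 → j++
[i=2,j=2] A[i]=3<=B[j]=8 take 3 → i++
[i=3,j=2] A[i]=15>B[j]=8 take 8 → j++
[i=3,j=3] A[i]=15>B[j]=10 take 10 → j++
[i=3,j=4] A[i]=15>B[j]=12 take 12 → j++
[i=3,j=5] A[i]=15<=B[j]=18 take 15 → i++
[i=4,j=5] A[i]=20>B[j]=18 take 18 → j++
[i=4,j=6] A[i]=20<=B[j]=21 take 20 → i++
[i=5,j=6] A[i]=24>B[j]=21 take 21 → j++
[i=5,j=7] A[i]=24<=B[j]=24 take 24 → i++
[i=6,j=7] A[i]=34>B[j]=24 take 24 → j++

i=6, j=8, merged so far=[0, 2, 3, 8, 10, 12, 15, 18, 20, 21, 24, 24]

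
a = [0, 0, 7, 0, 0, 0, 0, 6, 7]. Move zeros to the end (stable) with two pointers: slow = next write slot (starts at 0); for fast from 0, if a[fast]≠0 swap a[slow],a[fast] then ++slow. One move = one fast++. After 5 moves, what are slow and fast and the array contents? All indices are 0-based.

(s=0,f=0) a[fast]=0 → fast++
(s=0,f=1) a[fast]=0 → fast++
(s=0,f=2) a[fast]=7≠0 swap→a[0]=7 → slow++,fast++
(s=1,f=3) a[fast]=0 → fast++
(s=1,f=4) a[fast]=0 → fast++

slow=1, fast=5, a=[7, 0, 0, 0, 0, 0, 0, 6, 7]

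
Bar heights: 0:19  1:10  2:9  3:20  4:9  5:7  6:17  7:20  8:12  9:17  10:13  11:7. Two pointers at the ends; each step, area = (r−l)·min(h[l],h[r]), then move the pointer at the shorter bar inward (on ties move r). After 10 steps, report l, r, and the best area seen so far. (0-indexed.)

l=3, r=4, best area=153

[0,11] min(19,7)*11=77 best=77 * → r--
[0,10] min(19,13)*10=130 best=130 * → r--
[0,9] min(19,17)*9=153 best=153 * → r--
[0,8] min(19,12)*8=96 best=153 → r--
[0,7] min(19,20)*7=133 best=153 → l++
[1,7] min(10,20)*6=60 best=153 → l++
[2,7] min(9,20)*5=45 best=153 → l++
[3,7] min(20,20)*4=80 best=153 → r--
[3,6] min(20,17)*3=51 best=153 → r--
[3,5] min(20,7)*2=14 best=153 → r--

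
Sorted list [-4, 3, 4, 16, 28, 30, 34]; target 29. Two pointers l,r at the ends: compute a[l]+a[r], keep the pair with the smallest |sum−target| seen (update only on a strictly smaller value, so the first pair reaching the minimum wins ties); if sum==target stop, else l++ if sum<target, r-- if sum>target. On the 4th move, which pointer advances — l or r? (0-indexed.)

r

l=0 r=6: -4+34=30 d=1 *, r--
l=0 r=5: -4+30=26 d=3, l++
l=1 r=5: 3+30=33 d=4, r--
l=1 r=4: 3+28=31 d=2, r--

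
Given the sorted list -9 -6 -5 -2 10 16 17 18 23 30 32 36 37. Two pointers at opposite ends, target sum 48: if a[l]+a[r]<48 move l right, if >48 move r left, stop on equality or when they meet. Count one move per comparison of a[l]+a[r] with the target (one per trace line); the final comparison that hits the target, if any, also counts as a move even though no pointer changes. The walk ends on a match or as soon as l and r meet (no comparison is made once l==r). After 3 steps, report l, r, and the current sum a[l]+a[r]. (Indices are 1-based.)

l=4, r=13, sum=35

[1,13] -9+37=28 <48 → l++
[2,13] -6+37=31 <48 → l++
[3,13] -5+37=32 <48 → l++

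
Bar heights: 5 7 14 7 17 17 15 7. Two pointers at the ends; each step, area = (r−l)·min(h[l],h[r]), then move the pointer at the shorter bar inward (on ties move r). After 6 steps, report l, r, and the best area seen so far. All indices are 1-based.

l=1 r=8: min(5,7)*7=35 best=35 *, l++
l=2 r=8: min(7,7)*6=42 best=42 *, r--
l=2 r=7: min(7,15)*5=35 best=42, l++
l=3 r=7: min(14,15)*4=56 best=56 *, l++
l=4 r=7: min(7,15)*3=21 best=56, l++
l=5 r=7: min(17,15)*2=30 best=56, r--

l=5, r=6, best area=56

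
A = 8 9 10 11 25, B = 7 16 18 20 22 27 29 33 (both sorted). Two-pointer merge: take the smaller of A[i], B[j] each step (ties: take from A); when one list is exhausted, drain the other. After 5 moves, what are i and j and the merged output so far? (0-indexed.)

i=0 j=0: A[i]=8>B[j]=7 take 7, j++
i=0 j=1: A[i]=8<=B[j]=16 take 8, i++
i=1 j=1: A[i]=9<=B[j]=16 take 9, i++
i=2 j=1: A[i]=10<=B[j]=16 take 10, i++
i=3 j=1: A[i]=11<=B[j]=16 take 11, i++

i=4, j=1, merged so far=[7, 8, 9, 10, 11]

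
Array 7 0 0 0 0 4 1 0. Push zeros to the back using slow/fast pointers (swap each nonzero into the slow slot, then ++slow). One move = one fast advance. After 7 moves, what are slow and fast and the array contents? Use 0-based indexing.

slow=3, fast=7, a=[7, 4, 1, 0, 0, 0, 0, 0]

slow=0 fast=0: a[fast]=7≠0 swap→a[0]=7, slow++,fast++
slow=1 fast=1: a[fast]=0, fast++
slow=1 fast=2: a[fast]=0, fast++
slow=1 fast=3: a[fast]=0, fast++
slow=1 fast=4: a[fast]=0, fast++
slow=1 fast=5: a[fast]=4≠0 swap→a[1]=4, slow++,fast++
slow=2 fast=6: a[fast]=1≠0 swap→a[2]=1, slow++,fast++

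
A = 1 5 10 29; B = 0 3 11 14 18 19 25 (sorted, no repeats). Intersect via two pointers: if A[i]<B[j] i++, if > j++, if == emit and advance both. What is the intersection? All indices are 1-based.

intersection = []

[i=1,j=1] 1>0 → j++
[i=1,j=2] 1<3 → i++
[i=2,j=2] 5>3 → j++
[i=2,j=3] 5<11 → i++
[i=3,j=3] 10<11 → i++
[i=4,j=3] 29>11 → j++
[i=4,j=4] 29>14 → j++
[i=4,j=5] 29>18 → j++
[i=4,j=6] 29>19 → j++
[i=4,j=7] 29>25 → j++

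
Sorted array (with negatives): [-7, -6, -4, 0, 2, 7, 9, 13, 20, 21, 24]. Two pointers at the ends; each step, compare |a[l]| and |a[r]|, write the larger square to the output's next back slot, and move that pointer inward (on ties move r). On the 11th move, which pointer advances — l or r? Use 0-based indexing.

r

[0,10] |-7|<=|24| out[10]=576 → r--
[0,9] |-7|<=|21| out[9]=441 → r--
[0,8] |-7|<=|20| out[8]=400 → r--
[0,7] |-7|<=|13| out[7]=169 → r--
[0,6] |-7|<=|9| out[6]=81 → r--
[0,5] |-7|<=|7| out[5]=49 → r--
[0,4] |-7|>|2| out[4]=49 → l++
[1,4] |-6|>|2| out[3]=36 → l++
[2,4] |-4|>|2| out[2]=16 → l++
[3,4] |0|<=|2| out[1]=4 → r--
[3,3] |0|<=|0| out[0]=0 → r--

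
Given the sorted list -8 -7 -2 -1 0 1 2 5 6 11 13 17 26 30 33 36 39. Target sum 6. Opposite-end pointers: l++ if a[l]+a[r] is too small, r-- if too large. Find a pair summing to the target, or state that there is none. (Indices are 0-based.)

[0,16] -8+39=31 >6 → r--
[0,15] -8+36=28 >6 → r--
[0,14] -8+33=25 >6 → r--
[0,13] -8+30=22 >6 → r--
[0,12] -8+26=18 >6 → r--
[0,11] -8+17=9 >6 → r--
[0,10] -8+13=5 <6 → l++
[1,10] -7+13=6 → found

(-7, 13)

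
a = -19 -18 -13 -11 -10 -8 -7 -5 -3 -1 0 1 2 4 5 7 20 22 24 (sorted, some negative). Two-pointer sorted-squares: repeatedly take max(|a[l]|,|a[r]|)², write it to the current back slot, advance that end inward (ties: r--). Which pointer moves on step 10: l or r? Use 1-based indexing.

r

l=1 r=19: |-19|<=|24| out[19]=576, r--
l=1 r=18: |-19|<=|22| out[18]=484, r--
l=1 r=17: |-19|<=|20| out[17]=400, r--
l=1 r=16: |-19|>|7| out[16]=361, l++
l=2 r=16: |-18|>|7| out[15]=324, l++
l=3 r=16: |-13|>|7| out[14]=169, l++
l=4 r=16: |-11|>|7| out[13]=121, l++
l=5 r=16: |-10|>|7| out[12]=100, l++
l=6 r=16: |-8|>|7| out[11]=64, l++
l=7 r=16: |-7|<=|7| out[10]=49, r--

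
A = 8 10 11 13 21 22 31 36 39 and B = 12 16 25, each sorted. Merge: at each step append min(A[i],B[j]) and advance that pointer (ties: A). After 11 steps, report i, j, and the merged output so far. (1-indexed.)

i=9, j=4, merged so far=[8, 10, 11, 12, 13, 16, 21, 22, 25, 31, 36]

i=1 j=1: A[i]=8<=B[j]=12 take 8, i++
i=2 j=1: A[i]=10<=B[j]=12 take 10, i++
i=3 j=1: A[i]=11<=B[j]=12 take 11, i++
i=4 j=1: A[i]=13>B[j]=12 take 12, j++
i=4 j=2: A[i]=13<=B[j]=16 take 13, i++
i=5 j=2: A[i]=21>B[j]=16 take 16, j++
i=5 j=3: A[i]=21<=B[j]=25 take 21, i++
i=6 j=3: A[i]=22<=B[j]=25 take 22, i++
i=7 j=3: A[i]=31>B[j]=25 take 25, j++
i=7 j=4: B done, take A[i]=31, i++
i=8 j=4: B done, take A[i]=36, i++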